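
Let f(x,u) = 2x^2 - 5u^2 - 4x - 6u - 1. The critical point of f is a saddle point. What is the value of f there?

-6/5

∂f/∂x = 4x - 4 = 0 and ∂f/∂u = -10u - 6 = 0, so (x, u) = (1, -3/5).
The Hessian has f_{xx} = 4, f_{uu} = -10, f_{xu} = 0, giving D = -40 < 0, so the point is a saddle point.
f(1, -3/5) = -6/5.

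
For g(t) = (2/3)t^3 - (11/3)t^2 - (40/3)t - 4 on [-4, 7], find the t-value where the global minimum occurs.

5

Differentiating, g'(t) = 2t^2 - (22/3)t - 40/3; which vanishes at t = -4/3 and t = 5.
Evaluating at the critical points and endpoints: g(-4) = -52; g(-4/3) = 460/81; g(5) = -79; g(7) = -145/3.
Hence the absolute minimum is -79 at t = 5.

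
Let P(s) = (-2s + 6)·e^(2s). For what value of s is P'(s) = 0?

By the product rule, P'(s) = (-4s + 10)·e^(2s). Since e^(2s) > 0, the only critical point is s = 5/2.
P''(5/2) has the same sign as -4 < 0, so this is a local maximum.
P(5/2) = (1)·e^(5) ≈ 148.4132.

5/2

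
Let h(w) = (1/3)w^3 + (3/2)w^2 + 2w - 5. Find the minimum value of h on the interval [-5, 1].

h'(w) = w^2 + 3w + 2, which vanishes at w = -2 and w = -1.
Evaluating at the critical points and endpoints: h(-5) = -115/6; h(-2) = -17/3; h(-1) = -35/6; h(1) = -7/6.
The minimum over the interval is -115/6, attained at w = -5.

-115/6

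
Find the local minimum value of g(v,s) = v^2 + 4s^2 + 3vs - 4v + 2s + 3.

∂g/∂v = 2v + 3s - 4 = 0 and ∂g/∂s = 3v + 8s + 2 = 0, so (v, s) = (38/7, -16/7).
The Hessian has g_{vv} = 2, g_{ss} = 8, g_{vs} = 3, giving D = 7 > 0 with g_{vv} > 0, so the point is a local minimum.
g(38/7, -16/7) = -71/7.

-71/7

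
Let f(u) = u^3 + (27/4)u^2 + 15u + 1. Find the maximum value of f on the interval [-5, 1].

f'(u) = 3u^2 + (27/2)u + 15, which vanishes at u = -5/2 and u = -2.
Compare values at every candidate in [-5, 1]: f(-5) = -121/4,  f(-5/2) = -159/16,  f(-2) = -10,  f(1) = 95/4.
Hence the absolute maximum is 95/4 at u = 1.

95/4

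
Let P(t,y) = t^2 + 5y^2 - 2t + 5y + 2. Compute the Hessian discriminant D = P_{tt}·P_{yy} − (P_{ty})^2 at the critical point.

20

∂P/∂t = 2t - 2 = 0 and ∂P/∂y = 10y + 5 = 0, so (t, y) = (1, -1/2).
The Hessian has P_{tt} = 2, P_{yy} = 10, P_{ty} = 0, giving D = 20 > 0 with P_{tt} > 0, so the point is a local minimum.
D = (2)·(10) − (0)^2 = 20.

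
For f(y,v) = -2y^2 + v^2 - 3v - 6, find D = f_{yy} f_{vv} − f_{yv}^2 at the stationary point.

-8

∂f/∂y = -4y = 0 and ∂f/∂v = 2v - 3 = 0, so (y, v) = (0, 3/2).
The Hessian has f_{yy} = -4, f_{vv} = 2, f_{yv} = 0, giving D = -8 < 0, so the point is a saddle point.
D = (-4)·(2) − (0)^2 = -8.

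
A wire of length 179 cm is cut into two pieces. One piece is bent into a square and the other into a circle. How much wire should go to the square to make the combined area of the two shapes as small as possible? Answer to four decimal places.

100.2577

Let x be the length used for the square. Square side x/4; circle radius (179−x)/(2π).
A(x) = (x/4)² + π·((179−x)/(2π))² = x²/16 + (179−x)²/(4π) for 0 ≤ x ≤ 179. A'(x) = x/8 − (179−x)/(2π) = 0 gives x = 4·179/(π+4) ≈ 100.2577.
A'' = 1/8 + 1/(2π) > 0, so this gives the minimum combined area; x ≈ 100.2577 cm to the square.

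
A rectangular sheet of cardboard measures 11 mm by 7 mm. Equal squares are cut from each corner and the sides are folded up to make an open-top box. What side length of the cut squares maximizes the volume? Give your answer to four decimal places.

1.3927

With cut size x, the volume is V(x) = x(11 − 2x)(7 − 2x) for 0 < x < 3.5.
V'(x) = 12x^2 − 72x + 77. Setting V'(x) = 0 gives x ≈ 1.3927 (the root in (0, 3.5)).
V''(x) = 24x − 72 is negative there, so this is the maximum; V ≈ 48.2170.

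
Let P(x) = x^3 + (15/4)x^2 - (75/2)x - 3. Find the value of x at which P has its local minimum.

5/2

P'(x) = 3x^2 + (15/2)x - 75/2. Setting P'(x) = 0 gives x ∈ {-5, 5/2}.
P''(x) = 6x + 15/2. P''(-5) = -45/2 < 0 ⇒ local maximum; P''(5/2) = 45/2 > 0 ⇒ local minimum.
The local minimum is P(5/2) = -923/16.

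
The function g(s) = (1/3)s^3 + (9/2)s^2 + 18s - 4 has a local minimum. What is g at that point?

g'(s) = s^2 + 9s + 18 = 0 at s = -6, -3.
g''(s) = 2s + 9. g''(-6) = -3 < 0 ⇒ local maximum; g''(-3) = 3 > 0 ⇒ local minimum.
So the local minimum value is g(-3) = -53/2.

-53/2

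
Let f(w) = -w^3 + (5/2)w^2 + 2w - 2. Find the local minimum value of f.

-127/54

f'(w) = -3w^2 + 5w + 2. Setting f'(w) = 0 gives w ∈ {-1/3, 2}.
Second-derivative test with f''(w) = -6w + 5: f''(-1/3) = 7 > 0 ⇒ local minimum; f''(2) = -7 < 0 ⇒ local maximum.
So the local minimum value is f(-1/3) = -127/54.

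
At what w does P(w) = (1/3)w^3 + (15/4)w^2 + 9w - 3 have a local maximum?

-6

P'(w) = w^2 + (15/2)w + 9 = 0 at w = -6, -3/2.
Since P''(w) = 2w + 15/2, we get P''(-6) = -9/2 < 0 ⇒ local maximum; P''(-3/2) = 9/2 > 0 ⇒ local minimum.
Thus P has its local maximum at w = -6, with value 6.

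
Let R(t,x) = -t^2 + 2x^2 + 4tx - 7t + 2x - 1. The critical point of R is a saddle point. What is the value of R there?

21/4

∂R/∂t = -2t + 4x - 7 = 0 and ∂R/∂x = 4t + 4x + 2 = 0, so (t, x) = (-3/2, 1).
The Hessian has R_{tt} = -2, R_{xx} = 4, R_{tx} = 4, giving D = -24 < 0, so the point is a saddle point.
R(-3/2, 1) = 21/4.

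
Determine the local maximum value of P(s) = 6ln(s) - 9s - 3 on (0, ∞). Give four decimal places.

P'(s) = 6/s − 9 = 0 gives s = 2/3.
P''(s) = -6/s², which is negative for s > 0, so this is a local maximum.
P(2/3) = 6·ln(2/3) - 6 - 3 ≈ -11.4328.

-11.4328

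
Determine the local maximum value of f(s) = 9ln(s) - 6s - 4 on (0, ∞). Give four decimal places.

f'(s) = 9/s − 6 = 0 gives s = 3/2.
f''(s) = -9/s², which is negative for s > 0, so this is a local maximum.
f(3/2) = 9·ln(3/2) - 9 - 4 ≈ -9.3508.

-9.3508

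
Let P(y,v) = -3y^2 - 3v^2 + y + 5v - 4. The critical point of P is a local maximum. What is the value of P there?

-11/6

∂P/∂y = -6y + 1 = 0 and ∂P/∂v = -6v + 5 = 0, so (y, v) = (1/6, 5/6).
The Hessian has P_{yy} = -6, P_{vv} = -6, P_{yv} = 0, giving D = 36 > 0 with P_{yy} < 0, so the point is a local maximum.
P(1/6, 5/6) = -11/6.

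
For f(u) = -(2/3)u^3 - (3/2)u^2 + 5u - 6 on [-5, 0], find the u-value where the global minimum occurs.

-5/2

The derivative is -2u^2 - 3u + 5, whose only zero in [-5, 0] is u = -5/2.
Compare values at every candidate in [-5, 0]: f(-5) = 89/6,  f(-5/2) = -419/24,  f(0) = -6.
So the minimum is f(-5/2) = -419/24.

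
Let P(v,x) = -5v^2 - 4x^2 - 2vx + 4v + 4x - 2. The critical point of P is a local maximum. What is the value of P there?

-10/19

∂P/∂v = -10v - 2x + 4 = 0 and ∂P/∂x = -2v - 8x + 4 = 0, so (v, x) = (6/19, 8/19).
The Hessian has P_{vv} = -10, P_{xx} = -8, P_{vx} = -2, giving D = 76 > 0 with P_{vv} < 0, so the point is a local maximum.
P(6/19, 8/19) = -10/19.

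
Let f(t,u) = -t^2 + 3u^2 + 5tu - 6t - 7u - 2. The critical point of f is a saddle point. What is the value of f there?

∂f/∂t = -2t + 5u - 6 = 0 and ∂f/∂u = 5t + 6u - 7 = 0, so (t, u) = (-1/37, 44/37).
The Hessian has f_{tt} = -2, f_{uu} = 6, f_{tu} = 5, giving D = -37 < 0, so the point is a saddle point.
f(-1/37, 44/37) = -225/37.

-225/37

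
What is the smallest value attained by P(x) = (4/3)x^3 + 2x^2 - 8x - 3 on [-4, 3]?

P'(x) = 4x^2 + 4x - 8, which vanishes at x = -2 and x = 1.
Evaluating at the critical points and endpoints: P(-4) = -73/3, P(-2) = 31/3, P(1) = -23/3, P(3) = 27.
The minimum over the interval is -73/3, attained at x = -4.

-73/3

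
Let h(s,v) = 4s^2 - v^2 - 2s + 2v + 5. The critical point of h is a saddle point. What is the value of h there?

23/4

∂h/∂s = 8s - 2 = 0 and ∂h/∂v = -2v + 2 = 0, so (s, v) = (1/4, 1).
The Hessian has h_{ss} = 8, h_{vv} = -2, h_{sv} = 0, giving D = -16 < 0, so the point is a saddle point.
h(1/4, 1) = 23/4.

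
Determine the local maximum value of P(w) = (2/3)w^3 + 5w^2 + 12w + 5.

P'(w) = 2w^2 + 10w + 12 = 0 at w = -3, -2.
P''(w) = 4w + 10. P''(-3) = -2 < 0 ⇒ local maximum; P''(-2) = 2 > 0 ⇒ local minimum.
The local maximum is P(-3) = -4.

-4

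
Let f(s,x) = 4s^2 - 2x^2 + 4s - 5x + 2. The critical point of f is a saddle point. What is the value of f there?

33/8

∂f/∂s = 8s + 4 = 0 and ∂f/∂x = -4x - 5 = 0, so (s, x) = (-1/2, -5/4).
The Hessian has f_{ss} = 8, f_{xx} = -4, f_{sx} = 0, giving D = -32 < 0, so the point is a saddle point.
f(-1/2, -5/4) = 33/8.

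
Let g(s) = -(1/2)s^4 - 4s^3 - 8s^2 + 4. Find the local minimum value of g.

-4

g'(s) = -2s^3 - 12s^2 - 16s. Setting g'(s) = 0 gives s ∈ {-4, -2, 0}.
Since g''(s) = -6s^2 - 24s - 16, we get g''(-4) = -16 < 0 ⇒ local maximum; g''(-2) = 8 > 0 ⇒ local minimum; g''(0) = -16 < 0 ⇒ local maximum.
The local minimum is g(-2) = -4.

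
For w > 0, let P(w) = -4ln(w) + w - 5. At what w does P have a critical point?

4

P'(w) = -4/w + 1 = 0 gives w = 4.
P''(w) = 4/w², which is positive for w > 0, so this is a local minimum.
P(4) = -4·ln(4) + 4 - 5 ≈ -6.5452.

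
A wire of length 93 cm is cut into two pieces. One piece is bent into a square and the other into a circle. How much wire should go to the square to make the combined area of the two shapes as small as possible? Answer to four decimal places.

52.0892

Let x be the length used for the square. Square side x/4; circle radius (93−x)/(2π).
A(x) = (x/4)² + π·((93−x)/(2π))² = x²/16 + (93−x)²/(4π) for 0 ≤ x ≤ 93. A'(x) = x/8 − (93−x)/(2π) = 0 gives x = 4·93/(π+4) ≈ 52.0892.
A'' = 1/8 + 1/(2π) > 0, so this gives the minimum combined area; x ≈ 52.0892 cm to the square.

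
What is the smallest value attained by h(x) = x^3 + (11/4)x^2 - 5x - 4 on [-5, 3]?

Differentiating, h'(x) = 3x^2 + (11/2)x - 5; which vanishes at x = -5/2 and x = 2/3.
Candidates: h(-5) = -141/4; h(-5/2) = 161/16; h(2/3) = -157/27; h(3) = 131/4.
So the minimum is h(-5) = -141/4.

-141/4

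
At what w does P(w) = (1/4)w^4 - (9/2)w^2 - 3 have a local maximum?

P'(w) = w^3 - 9w. Setting P'(w) = 0 gives w ∈ {-3, 0, 3}.
Since P''(w) = 3w^2 - 9, we get P''(-3) = 18 > 0 ⇒ local minimum; P''(0) = -9 < 0 ⇒ local maximum; P''(3) = 18 > 0 ⇒ local minimum.
The local maximum is P(0) = -3.

0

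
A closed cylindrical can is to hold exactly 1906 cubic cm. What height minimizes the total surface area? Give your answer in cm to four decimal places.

With radius r and height h, πr²h = 1906 so h = 1906/(πr²), and S(r) = 2πr² + 2πrh = 2πr² + 2·1906/r.
S'(r) = 4πr − 2·1906/r² = 0 ⇒ r³ = 1906/(2π), so r ≈ 6.7192 and h = 2r ≈ 13.4383.
S''(r) = 4π + 4·1906/r³ > 0, so this is the minimum; S ≈ 851.0005.

13.4383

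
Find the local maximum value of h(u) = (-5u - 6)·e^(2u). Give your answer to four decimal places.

Differentiating with the product rule gives h'(u) = (-10u - 17)·e^(2u). Since e^(2u) > 0, the only critical point is u = -17/10.
h''(-17/10) has the same sign as -10 < 0, so this is a local maximum.
h(-17/10) = (5/2)·e^(-17/5) ≈ 0.0834.

0.0834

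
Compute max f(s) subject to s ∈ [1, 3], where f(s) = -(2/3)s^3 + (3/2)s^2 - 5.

-31/8

f'(s) = -2s^2 + 3s, whose only zero in [1, 3] is s = 3/2.
Evaluating at the critical points and endpoints: f(1) = -25/6; f(3/2) = -31/8; f(3) = -19/2.
The maximum over the interval is -31/8, attained at s = 3/2.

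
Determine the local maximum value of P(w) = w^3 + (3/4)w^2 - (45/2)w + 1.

193/4

P'(w) = 3w^2 + (3/2)w - 45/2 = 0 at w = -3, 5/2.
Second-derivative test with P''(w) = 6w + 3/2: P''(-3) = -33/2 < 0 ⇒ local maximum; P''(5/2) = 33/2 > 0 ⇒ local minimum.
So the local maximum value is P(-3) = 193/4.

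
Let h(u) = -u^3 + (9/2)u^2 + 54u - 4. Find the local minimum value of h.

Critical points: h'(u) = -3u^2 + 9u + 54 vanishes at u = -3, 6.
h''(u) = -6u + 9. h''(-3) = 27 > 0 ⇒ local minimum; h''(6) = -27 < 0 ⇒ local maximum.
The local minimum is h(-3) = -197/2.

-197/2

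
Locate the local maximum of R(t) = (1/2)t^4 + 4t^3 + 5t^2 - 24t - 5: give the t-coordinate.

-3

Critical points: R'(t) = 2t^3 + 12t^2 + 10t - 24 vanishes at t = -4, -3, 1.
Second-derivative test with R''(t) = 6t^2 + 24t + 10: R''(-4) = 10 > 0 ⇒ local minimum; R''(-3) = -8 < 0 ⇒ local maximum; R''(1) = 40 > 0 ⇒ local minimum.
The local maximum is R(-3) = 89/2.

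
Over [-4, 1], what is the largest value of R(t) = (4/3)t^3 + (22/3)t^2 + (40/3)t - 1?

R'(t) = 4t^2 + (44/3)t + 40/3, which vanishes at t = -2 and t = -5/3.
Candidates: R(-4) = -67/3; R(-2) = -9; R(-5/3) = -731/81; R(1) = 21.
The maximum over the interval is 21, attained at t = 1.

21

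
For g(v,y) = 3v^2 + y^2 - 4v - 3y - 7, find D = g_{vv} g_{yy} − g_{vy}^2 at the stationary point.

∂g/∂v = 6v - 4 = 0 and ∂g/∂y = 2y - 3 = 0, so (v, y) = (2/3, 3/2).
The Hessian has g_{vv} = 6, g_{yy} = 2, g_{vy} = 0, giving D = 12 > 0 with g_{vv} > 0, so the point is a local minimum.
D = (6)·(2) − (0)^2 = 12.

12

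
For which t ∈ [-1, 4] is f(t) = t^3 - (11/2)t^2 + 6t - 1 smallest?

The derivative is 3t^2 - 11t + 6, which vanishes at t = 2/3 and t = 3.
Compare values at every candidate in [-1, 4]: f(-1) = -27/2,  f(2/3) = 23/27,  f(3) = -11/2,  f(4) = -1.
So the minimum is f(-1) = -27/2.

-1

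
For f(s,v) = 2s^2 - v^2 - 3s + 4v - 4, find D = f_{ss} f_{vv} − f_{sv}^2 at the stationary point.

-8

∂f/∂s = 4s - 3 = 0 and ∂f/∂v = -2v + 4 = 0, so (s, v) = (3/4, 2).
The Hessian has f_{ss} = 4, f_{vv} = -2, f_{sv} = 0, giving D = -8 < 0, so the point is a saddle point.
D = (4)·(-2) − (0)^2 = -8.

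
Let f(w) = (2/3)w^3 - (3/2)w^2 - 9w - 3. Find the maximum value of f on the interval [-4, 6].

33

f'(w) = 2w^2 - 3w - 9, which vanishes at w = -3/2 and w = 3.
Candidates: f(-4) = -101/3,  f(-3/2) = 39/8,  f(3) = -51/2,  f(6) = 33.
The maximum over the interval is 33, attained at w = 6.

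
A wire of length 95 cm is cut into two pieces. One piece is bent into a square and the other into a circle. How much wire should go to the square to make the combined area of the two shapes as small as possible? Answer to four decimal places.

53.2094

Let x be the length used for the square. Square side x/4; circle radius (95−x)/(2π).
A(x) = (x/4)² + π·((95−x)/(2π))² = x²/16 + (95−x)²/(4π) for 0 ≤ x ≤ 95. A'(x) = x/8 − (95−x)/(2π) = 0 gives x = 4·95/(π+4) ≈ 53.2094.
A'' = 1/8 + 1/(2π) > 0, so this gives the minimum combined area; x ≈ 53.2094 cm to the square.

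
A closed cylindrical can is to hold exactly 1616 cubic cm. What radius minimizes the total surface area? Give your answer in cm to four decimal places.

6.3595

With radius r and height h, πr²h = 1616 so h = 1616/(πr²), and S(r) = 2πr² + 2πrh = 2πr² + 2·1616/r.
S'(r) = 4πr − 2·1616/r² = 0 ⇒ r³ = 1616/(2π), so r ≈ 6.3595 and h = 2r ≈ 12.7189.
S''(r) = 4π + 4·1616/r³ > 0, so this is the minimum; S ≈ 762.3284.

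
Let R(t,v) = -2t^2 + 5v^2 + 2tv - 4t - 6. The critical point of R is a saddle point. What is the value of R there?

-46/11

∂R/∂t = -4t + 2v - 4 = 0 and ∂R/∂v = 2t + 10v = 0, so (t, v) = (-10/11, 2/11).
The Hessian has R_{tt} = -4, R_{vv} = 10, R_{tv} = 2, giving D = -44 < 0, so the point is a saddle point.
R(-10/11, 2/11) = -46/11.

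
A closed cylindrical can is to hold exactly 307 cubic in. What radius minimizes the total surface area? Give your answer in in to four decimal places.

3.6558

With radius r and height h, πr²h = 307 so h = 307/(πr²), and S(r) = 2πr² + 2πrh = 2πr² + 2·307/r.
S'(r) = 4πr − 2·307/r² = 0 ⇒ r³ = 307/(2π), so r ≈ 3.6558 and h = 2r ≈ 7.3117.
S''(r) = 4π + 4·307/r³ > 0, so this is the minimum; S ≈ 251.9263.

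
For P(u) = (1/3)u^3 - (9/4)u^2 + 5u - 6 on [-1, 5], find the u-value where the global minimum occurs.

-1

P'(u) = u^2 - (9/2)u + 5, which vanishes at u = 2 and u = 5/2.
Evaluating at the critical points and endpoints: P(-1) = -163/12,  P(2) = -7/3,  P(5/2) = -113/48,  P(5) = 53/12.
So the minimum is P(-1) = -163/12.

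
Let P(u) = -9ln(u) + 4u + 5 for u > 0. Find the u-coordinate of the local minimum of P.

P'(u) = -9/u + 4 = 0 gives u = 9/4.
P''(u) = 9/u², which is positive for u > 0, so this is a local minimum.
P(9/4) = -9·ln(9/4) + 9 + 5 ≈ 6.7016.

9/4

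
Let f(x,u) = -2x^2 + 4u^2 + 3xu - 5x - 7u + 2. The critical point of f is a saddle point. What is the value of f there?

∂f/∂x = -4x + 3u - 5 = 0 and ∂f/∂u = 3x + 8u - 7 = 0, so (x, u) = (-19/41, 43/41).
The Hessian has f_{xx} = -4, f_{uu} = 8, f_{xu} = 3, giving D = -41 < 0, so the point is a saddle point.
f(-19/41, 43/41) = -21/41.

-21/41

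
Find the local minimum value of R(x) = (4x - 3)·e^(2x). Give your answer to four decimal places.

-3.2974

R'(x) = 4·e^(2x) + (4x - 3)·2·e^(2x) = (8x - 2)·e^(2x). Since e^(2x) > 0, the only critical point is x = 1/4.
R''(1/4) has the same sign as 8 > 0, so this is a local minimum.
R(1/4) = (-2)·e^(1/2) ≈ -3.2974.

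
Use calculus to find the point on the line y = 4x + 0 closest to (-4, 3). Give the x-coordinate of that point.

Minimize D(x)^2 = (x + 4)^2 + (4x - 3)^2.
d/dx[D^2] = 2(x + 4) + 2·4·(4x - 3) = 0 ⇒ x = 8/17.
Then y = 32/17 and the distance is √(361/17) ≈ 4.6082.

8/17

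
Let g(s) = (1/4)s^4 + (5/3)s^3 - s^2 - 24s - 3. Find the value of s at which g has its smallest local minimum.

2

Critical points: g'(s) = s^3 + 5s^2 - 2s - 24 vanishes at s = -4, -3, 2.
g''(s) = 3s^2 + 10s - 2. g''(-4) = 6 > 0 ⇒ local minimum; g''(-3) = -5 < 0 ⇒ local maximum; g''(2) = 30 > 0 ⇒ local minimum.
Thus g has its smallest local minimum at s = 2, with value -113/3.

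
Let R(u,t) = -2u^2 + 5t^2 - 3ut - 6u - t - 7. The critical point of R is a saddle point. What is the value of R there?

∂R/∂u = -4u - 3t - 6 = 0 and ∂R/∂t = -3u + 10t - 1 = 0, so (u, t) = (-9/7, -2/7).
The Hessian has R_{uu} = -4, R_{tt} = 10, R_{ut} = -3, giving D = -49 < 0, so the point is a saddle point.
R(-9/7, -2/7) = -3.

-3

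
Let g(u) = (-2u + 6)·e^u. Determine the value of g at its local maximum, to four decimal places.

By the product rule, g'(u) = (-2u + 4)·e^u. Since e^u > 0, the only critical point is u = 2.
g''(2) has the same sign as -2 < 0, so this is a local maximum.
g(2) = (2)·e^(2) ≈ 14.7781.

14.7781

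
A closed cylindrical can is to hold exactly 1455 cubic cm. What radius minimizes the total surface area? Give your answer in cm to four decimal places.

6.1408

With radius r and height h, πr²h = 1455 so h = 1455/(πr²), and S(r) = 2πr² + 2πrh = 2πr² + 2·1455/r.
S'(r) = 4πr − 2·1455/r² = 0 ⇒ r³ = 1455/(2π), so r ≈ 6.1408 and h = 2r ≈ 12.2817.
S''(r) = 4π + 4·1455/r³ > 0, so this is the minimum; S ≈ 710.8149.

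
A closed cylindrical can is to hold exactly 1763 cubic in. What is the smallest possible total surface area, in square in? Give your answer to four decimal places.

With radius r and height h, πr²h = 1763 so h = 1763/(πr²), and S(r) = 2πr² + 2πrh = 2πr² + 2·1763/r.
S'(r) = 4πr − 2·1763/r² = 0 ⇒ r³ = 1763/(2π), so r ≈ 6.5467 and h = 2r ≈ 13.0935.
S''(r) = 4π + 4·1763/r³ > 0, so this is the minimum; S ≈ 807.8848.

807.8848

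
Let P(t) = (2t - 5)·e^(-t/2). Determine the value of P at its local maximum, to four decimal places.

By the product rule, P'(t) = (-t + 9/2)·e^(-t/2). Since e^(-t/2) > 0, the only critical point is t = 9/2.
P''(9/2) has the same sign as -1 < 0, so this is a local maximum.
P(9/2) = (4)·e^(-9/4) ≈ 0.4216.

0.4216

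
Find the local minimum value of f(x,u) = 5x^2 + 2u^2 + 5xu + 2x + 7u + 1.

-56/5

∂f/∂x = 10x + 5u + 2 = 0 and ∂f/∂u = 5x + 4u + 7 = 0, so (x, u) = (9/5, -4).
The Hessian has f_{xx} = 10, f_{uu} = 4, f_{xu} = 5, giving D = 15 > 0 with f_{xx} > 0, so the point is a local minimum.
f(9/5, -4) = -56/5.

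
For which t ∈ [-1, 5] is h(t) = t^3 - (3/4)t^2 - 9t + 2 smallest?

The derivative is 3t^2 - (3/2)t - 9, whose only zero in [-1, 5] is t = 2.
Evaluating at the critical points and endpoints: h(-1) = 37/4,  h(2) = -11,  h(5) = 253/4.
The minimum over the interval is -11, attained at t = 2.

2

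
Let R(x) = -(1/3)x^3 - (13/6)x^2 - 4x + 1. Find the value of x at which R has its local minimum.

Critical points: R'(x) = -x^2 - (13/3)x - 4 vanishes at x = -3, -4/3.
Second-derivative test with R''(x) = -2x - 13/3: R''(-3) = 5/3 > 0 ⇒ local minimum; R''(-4/3) = -5/3 < 0 ⇒ local maximum.
The local minimum is R(-3) = 5/2.

-3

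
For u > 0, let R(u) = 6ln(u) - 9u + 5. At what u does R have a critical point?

R'(u) = 6/u − 9 = 0 gives u = 2/3.
R''(u) = -6/u², which is negative for u > 0, so this is a local maximum.
R(2/3) = 6·ln(2/3) - 6 + 5 ≈ -3.4328.

2/3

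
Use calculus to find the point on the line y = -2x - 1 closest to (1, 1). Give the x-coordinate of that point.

Minimize D(x)^2 = (x - 1)^2 + (-2x - 2)^2.
d/dx[D^2] = 2(x - 1) + 2·(-2)·(-2x - 2) = 0 ⇒ x = -3/5.
Then y = 1/5 and the distance is √(16/5) ≈ 1.7889.

-3/5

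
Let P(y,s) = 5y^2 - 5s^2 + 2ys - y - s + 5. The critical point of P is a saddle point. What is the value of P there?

∂P/∂y = 10y + 2s - 1 = 0 and ∂P/∂s = 2y - 10s - 1 = 0, so (y, s) = (3/26, -1/13).
The Hessian has P_{yy} = 10, P_{ss} = -10, P_{ys} = 2, giving D = -104 < 0, so the point is a saddle point.
P(3/26, -1/13) = 259/52.

259/52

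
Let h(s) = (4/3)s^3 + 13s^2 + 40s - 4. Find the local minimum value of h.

h'(s) = 4s^2 + 26s + 40. Setting h'(s) = 0 gives s ∈ {-4, -5/2}.
h''(s) = 8s + 26. h''(-4) = -6 < 0 ⇒ local maximum; h''(-5/2) = 6 > 0 ⇒ local minimum.
Thus h has its local minimum at s = -5/2, with value -523/12.

-523/12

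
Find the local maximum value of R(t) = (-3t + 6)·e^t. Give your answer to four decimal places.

By the product rule, R'(t) = (-3t + 3)·e^t. Since e^t > 0, the only critical point is t = 1.
R''(1) has the same sign as -3 < 0, so this is a local maximum.
R(1) = (3)·e^(1) ≈ 8.1548.

8.1548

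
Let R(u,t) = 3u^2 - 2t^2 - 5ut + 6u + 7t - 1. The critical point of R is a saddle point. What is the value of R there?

∂R/∂u = 6u - 5t + 6 = 0 and ∂R/∂t = -5u - 4t + 7 = 0, so (u, t) = (11/49, 72/49).
The Hessian has R_{uu} = 6, R_{tt} = -4, R_{ut} = -5, giving D = -49 < 0, so the point is a saddle point.
R(11/49, 72/49) = 236/49.

236/49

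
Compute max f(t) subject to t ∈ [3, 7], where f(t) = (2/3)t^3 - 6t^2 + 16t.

Differentiating, f'(t) = 2t^2 - 12t + 16; whose only zero in [3, 7] is t = 4.
Compare values at every candidate in [3, 7]: f(3) = 12,  f(4) = 32/3,  f(7) = 140/3.
Hence the absolute maximum is 140/3 at t = 7.

140/3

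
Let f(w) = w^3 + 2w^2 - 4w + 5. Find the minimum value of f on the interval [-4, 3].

Differentiating, f'(w) = 3w^2 + 4w - 4; which vanishes at w = -2 and w = 2/3.
Compare values at every candidate in [-4, 3]: f(-4) = -11,  f(-2) = 13,  f(2/3) = 95/27,  f(3) = 38.
So the minimum is f(-4) = -11.

-11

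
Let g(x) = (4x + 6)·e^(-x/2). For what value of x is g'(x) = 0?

1/2

By the product rule, g'(x) = (-2x + 1)·e^(-x/2). Since e^(-x/2) > 0, the only critical point is x = 1/2.
g''(1/2) has the same sign as -2 < 0, so this is a local maximum.
g(1/2) = (8)·e^(-1/4) ≈ 6.2304.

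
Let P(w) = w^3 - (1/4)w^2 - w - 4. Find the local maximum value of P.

-59/16

P'(w) = 3w^2 - (1/2)w - 1 = 0 at w = -1/2, 2/3.
P''(w) = 6w - 1/2. P''(-1/2) = -7/2 < 0 ⇒ local maximum; P''(2/3) = 7/2 > 0 ⇒ local minimum.
So the local maximum value is P(-1/2) = -59/16.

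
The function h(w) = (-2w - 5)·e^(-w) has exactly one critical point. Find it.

-3/2

h'(w) = (-2)·e^(-w) + (-2w - 5)·(-1)·e^(-w) = (2w + 3)·e^(-w). Since e^(-w) > 0, the only critical point is w = -3/2.
h''(-3/2) has the same sign as 2 > 0, so this is a local minimum.
h(-3/2) = (-2)·e^(3/2) ≈ -8.9634.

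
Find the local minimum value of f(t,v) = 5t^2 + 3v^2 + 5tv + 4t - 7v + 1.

-398/35

∂f/∂t = 10t + 5v + 4 = 0 and ∂f/∂v = 5t + 6v - 7 = 0, so (t, v) = (-59/35, 18/7).
The Hessian has f_{tt} = 10, f_{vv} = 6, f_{tv} = 5, giving D = 35 > 0 with f_{tt} > 0, so the point is a local minimum.
f(-59/35, 18/7) = -398/35.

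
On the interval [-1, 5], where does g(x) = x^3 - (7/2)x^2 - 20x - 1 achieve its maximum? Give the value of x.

-1

g'(x) = 3x^2 - 7x - 20, whose only zero in [-1, 5] is x = 4.
Evaluating at the critical points and endpoints: g(-1) = 29/2, g(4) = -73, g(5) = -127/2.
Hence the absolute maximum is 29/2 at x = -1.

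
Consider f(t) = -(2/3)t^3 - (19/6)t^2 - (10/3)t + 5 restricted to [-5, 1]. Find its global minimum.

-13/6

f'(t) = -2t^2 - (19/3)t - 10/3, which vanishes at t = -5/2 and t = -2/3.
Compare values at every candidate in [-5, 1]: f(-5) = 155/6; f(-5/2) = 95/24; f(-2/3) = 487/81; f(1) = -13/6.
The minimum over the interval is -13/6, attained at t = 1.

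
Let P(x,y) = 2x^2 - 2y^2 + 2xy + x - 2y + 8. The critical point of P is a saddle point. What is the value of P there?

∂P/∂x = 4x + 2y + 1 = 0 and ∂P/∂y = 2x - 4y - 2 = 0, so (x, y) = (0, -1/2).
The Hessian has P_{xx} = 4, P_{yy} = -4, P_{xy} = 2, giving D = -20 < 0, so the point is a saddle point.
P(0, -1/2) = 17/2.

17/2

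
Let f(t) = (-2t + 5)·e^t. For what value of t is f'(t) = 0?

3/2

Differentiating with the product rule gives f'(t) = (-2t + 3)·e^t. Since e^t > 0, the only critical point is t = 3/2.
f''(3/2) has the same sign as -2 < 0, so this is a local maximum.
f(3/2) = (2)·e^(3/2) ≈ 8.9634.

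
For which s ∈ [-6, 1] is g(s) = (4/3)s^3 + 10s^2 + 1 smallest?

0

Differentiating, g'(s) = 4s^2 + 20s; which vanishes at s = -5 and s = 0.
Candidates: g(-6) = 73; g(-5) = 253/3; g(0) = 1; g(1) = 37/3.
So the minimum is g(0) = 1.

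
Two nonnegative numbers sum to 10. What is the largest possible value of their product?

25

With x + y = 10, the product is P(x) = x(10 − x).
P'(x) = 10 − 2x = 0 gives x = 5; P'' = −2 < 0, so this is the maximum.
P = 5·5 = 25.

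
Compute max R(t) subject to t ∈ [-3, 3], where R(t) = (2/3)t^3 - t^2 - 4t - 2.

1/3

R'(t) = 2t^2 - 2t - 4, which vanishes at t = -1 and t = 2.
Candidates: R(-3) = -17, R(-1) = 1/3, R(2) = -26/3, R(3) = -5.
The maximum over the interval is 1/3, attained at t = -1.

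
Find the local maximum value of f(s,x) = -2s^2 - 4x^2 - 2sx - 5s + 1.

32/7

∂f/∂s = -4s - 2x - 5 = 0 and ∂f/∂x = -2s - 8x = 0, so (s, x) = (-10/7, 5/14).
The Hessian has f_{ss} = -4, f_{xx} = -8, f_{sx} = -2, giving D = 28 > 0 with f_{ss} < 0, so the point is a local maximum.
f(-10/7, 5/14) = 32/7.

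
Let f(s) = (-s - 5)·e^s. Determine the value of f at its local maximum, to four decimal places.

Differentiating with the product rule gives f'(s) = (-s - 6)·e^s. Since e^s > 0, the only critical point is s = -6.
f''(-6) has the same sign as -1 < 0, so this is a local maximum.
f(-6) = (1)·e^(-6) ≈ 0.0025.

0.0025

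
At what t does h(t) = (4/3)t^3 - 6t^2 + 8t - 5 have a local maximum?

Critical points: h'(t) = 4t^2 - 12t + 8 vanishes at t = 1, 2.
Since h''(t) = 8t - 12, we get h''(1) = -4 < 0 ⇒ local maximum; h''(2) = 4 > 0 ⇒ local minimum.
So the local maximum value is h(1) = -5/3.

1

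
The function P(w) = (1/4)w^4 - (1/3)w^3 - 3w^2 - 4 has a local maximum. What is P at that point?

-4

P'(w) = w^3 - w^2 - 6w. Setting P'(w) = 0 gives w ∈ {-2, 0, 3}.
Second-derivative test with P''(w) = 3w^2 - 2w - 6: P''(-2) = 10 > 0 ⇒ local minimum; P''(0) = -6 < 0 ⇒ local maximum; P''(3) = 15 > 0 ⇒ local minimum.
The local maximum is P(0) = -4.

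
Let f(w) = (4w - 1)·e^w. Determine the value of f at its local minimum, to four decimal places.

-1.8895

By the product rule, f'(w) = (4w + 3)·e^w. Since e^w > 0, the only critical point is w = -3/4.
f''(-3/4) has the same sign as 4 > 0, so this is a local minimum.
f(-3/4) = (-4)·e^(-3/4) ≈ -1.8895.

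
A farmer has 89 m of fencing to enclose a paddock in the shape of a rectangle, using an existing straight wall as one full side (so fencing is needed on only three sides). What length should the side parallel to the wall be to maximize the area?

Let the sides perpendicular to the wall have length x and the parallel side y, so 2x + y = 89 and the area is A = xy = x(89 − 2x).
A'(x) = 89 − 4x = 0 gives x = 89/4, and A''(x) = −4 < 0 confirms a maximum.
Then y = 89 − 2·89/4 = 89/2 and A = 7921/8.

89/2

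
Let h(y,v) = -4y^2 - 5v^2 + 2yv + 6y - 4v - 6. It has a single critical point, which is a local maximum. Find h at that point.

-65/19

∂h/∂y = -8y + 2v + 6 = 0 and ∂h/∂v = 2y - 10v - 4 = 0, so (y, v) = (13/19, -5/19).
The Hessian has h_{yy} = -8, h_{vv} = -10, h_{yv} = 2, giving D = 76 > 0 with h_{yy} < 0, so the point is a local maximum.
h(13/19, -5/19) = -65/19.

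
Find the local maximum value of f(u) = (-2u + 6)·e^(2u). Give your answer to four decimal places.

Differentiating with the product rule gives f'(u) = (-4u + 10)·e^(2u). Since e^(2u) > 0, the only critical point is u = 5/2.
f''(5/2) has the same sign as -4 < 0, so this is a local maximum.
f(5/2) = (1)·e^(5) ≈ 148.4132.

148.4132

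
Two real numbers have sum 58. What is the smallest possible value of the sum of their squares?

With a + b = 58, a^2 + b^2 = a^2 + (58 − a)^2.
The derivative 2a − 2(58 − a) = 4a − 116 vanishes at a = 29; second derivative 4 > 0, a minimum.
The minimum is 2·(29)^2 = 1682.

1682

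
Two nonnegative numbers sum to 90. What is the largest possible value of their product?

With x + y = 90, the product is P(x) = x(90 − x).
P'(x) = 90 − 2x = 0 gives x = 45; P'' = −2 < 0, so this is the maximum.
P = 45·45 = 2025.

2025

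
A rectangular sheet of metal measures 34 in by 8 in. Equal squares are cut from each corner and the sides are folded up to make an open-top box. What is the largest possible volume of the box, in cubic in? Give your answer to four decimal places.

241.0574

With cut size x, the volume is V(x) = x(34 − 2x)(8 − 2x) for 0 < x < 4.
V'(x) = 12x^2 − 168x + 272. Setting V'(x) = 0 gives x ≈ 1.8684 (the root in (0, 4)).
V''(x) = 24x − 168 is negative there, so this is the maximum; V ≈ 241.0574.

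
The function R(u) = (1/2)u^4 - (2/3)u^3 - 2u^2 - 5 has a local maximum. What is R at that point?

-5

R'(u) = 2u^3 - 2u^2 - 4u. Setting R'(u) = 0 gives u ∈ {-1, 0, 2}.
Since R''(u) = 6u^2 - 4u - 4, we get R''(-1) = 6 > 0 ⇒ local minimum; R''(0) = -4 < 0 ⇒ local maximum; R''(2) = 12 > 0 ⇒ local minimum.
The local maximum is R(0) = -5.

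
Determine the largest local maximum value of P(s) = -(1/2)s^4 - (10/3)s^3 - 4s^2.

64/3

P'(s) = -2s^3 - 10s^2 - 8s = 0 at s = -4, -1, 0.
Since P''(s) = -6s^2 - 20s - 8, we get P''(-4) = -24 < 0 ⇒ local maximum; P''(-1) = 6 > 0 ⇒ local minimum; P''(0) = -8 < 0 ⇒ local maximum.
So the largest local maximum value is P(-4) = 64/3.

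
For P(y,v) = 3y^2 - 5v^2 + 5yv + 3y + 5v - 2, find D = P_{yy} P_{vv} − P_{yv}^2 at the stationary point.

∂P/∂y = 6y + 5v + 3 = 0 and ∂P/∂v = 5y - 10v + 5 = 0, so (y, v) = (-11/17, 3/17).
The Hessian has P_{yy} = 6, P_{vv} = -10, P_{yv} = 5, giving D = -85 < 0, so the point is a saddle point.
D = (6)·(-10) − (5)^2 = -85.

-85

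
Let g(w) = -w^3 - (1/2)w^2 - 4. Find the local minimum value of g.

Critical points: g'(w) = -3w^2 - w vanishes at w = -1/3, 0.
Second-derivative test with g''(w) = -6w - 1: g''(-1/3) = 1 > 0 ⇒ local minimum; g''(0) = -1 < 0 ⇒ local maximum.
The local minimum is g(-1/3) = -217/54.

-217/54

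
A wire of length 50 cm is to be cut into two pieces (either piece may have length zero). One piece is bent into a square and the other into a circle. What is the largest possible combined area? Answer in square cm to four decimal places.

198.9437

Let x be the length used for the square. Square side x/4; circle radius (50−x)/(2π).
A(x) = (x/4)² + π·((50−x)/(2π))² = x²/16 + (50−x)²/(4π) for 0 ≤ x ≤ 50. A'(x) = x/8 − (50−x)/(2π) = 0 gives x = 4·50/(π+4) ≈ 28.0050.
A'' > 0, so the interior critical point is a minimum; the maximum is at an endpoint. A(0) = 198.9437 and A(50) = 156.2500, so the largest area is 198.9437.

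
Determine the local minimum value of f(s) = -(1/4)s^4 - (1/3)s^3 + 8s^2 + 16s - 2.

-119/12

f'(s) = -s^3 - s^2 + 16s + 16 = 0 at s = -4, -1, 4.
Second-derivative test with f''(s) = -3s^2 - 2s + 16: f''(-4) = -24 < 0 ⇒ local maximum; f''(-1) = 15 > 0 ⇒ local minimum; f''(4) = -40 < 0 ⇒ local maximum.
The local minimum is f(-1) = -119/12.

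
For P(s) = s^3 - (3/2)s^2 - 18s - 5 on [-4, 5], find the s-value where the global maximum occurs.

Differentiating, P'(s) = 3s^2 - 3s - 18; which vanishes at s = -2 and s = 3.
Evaluating at the critical points and endpoints: P(-4) = -21; P(-2) = 17; P(3) = -91/2; P(5) = -15/2.
So the maximum is P(-2) = 17.

-2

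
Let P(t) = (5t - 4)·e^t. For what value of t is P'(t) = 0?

-1/5

By the product rule, P'(t) = (5t + 1)·e^t. Since e^t > 0, the only critical point is t = -1/5.
P''(-1/5) has the same sign as 5 > 0, so this is a local minimum.
P(-1/5) = (-5)·e^(-1/5) ≈ -4.0937.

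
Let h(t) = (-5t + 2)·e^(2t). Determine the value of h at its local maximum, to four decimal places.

2.0468

By the product rule, h'(t) = (-10t - 1)·e^(2t). Since e^(2t) > 0, the only critical point is t = -1/10.
h''(-1/10) has the same sign as -10 < 0, so this is a local maximum.
h(-1/10) = (5/2)·e^(-1/5) ≈ 2.0468.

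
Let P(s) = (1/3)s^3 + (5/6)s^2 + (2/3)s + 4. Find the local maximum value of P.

P'(s) = s^2 + (5/3)s + 2/3 = 0 at s = -1, -2/3.
P''(s) = 2s + 5/3. P''(-1) = -1/3 < 0 ⇒ local maximum; P''(-2/3) = 1/3 > 0 ⇒ local minimum.
Thus P has its local maximum at s = -1, with value 23/6.

23/6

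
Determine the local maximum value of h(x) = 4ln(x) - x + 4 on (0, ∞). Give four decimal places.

5.5452

h'(x) = 4/x − 1 = 0 gives x = 4.
h''(x) = -4/x², which is negative for x > 0, so this is a local maximum.
h(4) = 4·ln(4) - 4 + 4 ≈ 5.5452.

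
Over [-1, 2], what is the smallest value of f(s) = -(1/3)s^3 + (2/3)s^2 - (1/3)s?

-2/3

Differentiating, f'(s) = -s^2 + (4/3)s - 1/3; which vanishes at s = 1/3 and s = 1.
Evaluating at the critical points and endpoints: f(-1) = 4/3; f(1/3) = -4/81; f(1) = 0; f(2) = -2/3.
The minimum over the interval is -2/3, attained at s = 2.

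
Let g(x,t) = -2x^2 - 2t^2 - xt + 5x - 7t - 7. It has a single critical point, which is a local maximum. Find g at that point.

26/5

∂g/∂x = -4x - t + 5 = 0 and ∂g/∂t = -x - 4t - 7 = 0, so (x, t) = (9/5, -11/5).
The Hessian has g_{xx} = -4, g_{tt} = -4, g_{xt} = -1, giving D = 15 > 0 with g_{xx} < 0, so the point is a local maximum.
g(9/5, -11/5) = 26/5.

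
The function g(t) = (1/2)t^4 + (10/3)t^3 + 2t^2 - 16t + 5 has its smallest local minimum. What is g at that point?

-31/6

Critical points: g'(t) = 2t^3 + 10t^2 + 4t - 16 vanishes at t = -4, -2, 1.
g''(t) = 6t^2 + 20t + 4. g''(-4) = 20 > 0 ⇒ local minimum; g''(-2) = -12 < 0 ⇒ local maximum; g''(1) = 30 > 0 ⇒ local minimum.
Thus g has its smallest local minimum at t = 1, with value -31/6.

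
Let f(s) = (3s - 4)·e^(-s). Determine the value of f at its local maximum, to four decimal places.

0.2909

By the product rule, f'(s) = (-3s + 7)·e^(-s). Since e^(-s) > 0, the only critical point is s = 7/3.
f''(7/3) has the same sign as -3 < 0, so this is a local maximum.
f(7/3) = (3)·e^(-7/3) ≈ 0.2909.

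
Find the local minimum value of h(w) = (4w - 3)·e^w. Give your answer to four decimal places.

-3.1152

By the product rule, h'(w) = (4w + 1)·e^w. Since e^w > 0, the only critical point is w = -1/4.
h''(-1/4) has the same sign as 4 > 0, so this is a local minimum.
h(-1/4) = (-4)·e^(-1/4) ≈ -3.1152.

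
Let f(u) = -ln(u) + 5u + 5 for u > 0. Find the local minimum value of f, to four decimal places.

f'(u) = -1/u + 5 = 0 gives u = 1/5.
f''(u) = 1/u², which is positive for u > 0, so this is a local minimum.
f(1/5) = -1·ln(1/5) + 1 + 5 ≈ 7.6094.

7.6094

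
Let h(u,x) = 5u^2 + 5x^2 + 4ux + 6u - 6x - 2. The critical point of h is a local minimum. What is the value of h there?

∂h/∂u = 10u + 4x + 6 = 0 and ∂h/∂x = 4u + 10x - 6 = 0, so (u, x) = (-1, 1).
The Hessian has h_{uu} = 10, h_{xx} = 10, h_{ux} = 4, giving D = 84 > 0 with h_{uu} > 0, so the point is a local minimum.
h(-1, 1) = -8.

-8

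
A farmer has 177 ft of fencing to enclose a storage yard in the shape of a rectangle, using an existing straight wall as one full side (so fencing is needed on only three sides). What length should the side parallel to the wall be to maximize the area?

Let the sides perpendicular to the wall have length x and the parallel side y, so 2x + y = 177 and the area is A = xy = x(177 − 2x).
A'(x) = 177 − 4x = 0 gives x = 177/4, and A''(x) = −4 < 0 confirms a maximum.
Then y = 177 − 2·177/4 = 177/2 and A = 31329/8.

177/2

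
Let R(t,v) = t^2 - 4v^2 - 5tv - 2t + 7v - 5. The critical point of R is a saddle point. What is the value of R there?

-242/41

∂R/∂t = 2t - 5v - 2 = 0 and ∂R/∂v = -5t - 8v + 7 = 0, so (t, v) = (51/41, 4/41).
The Hessian has R_{tt} = 2, R_{vv} = -8, R_{tv} = -5, giving D = -41 < 0, so the point is a saddle point.
R(51/41, 4/41) = -242/41.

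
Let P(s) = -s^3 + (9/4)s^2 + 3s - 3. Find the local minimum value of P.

-61/16

P'(s) = -3s^2 + (9/2)s + 3 = 0 at s = -1/2, 2.
Second-derivative test with P''(s) = -6s + 9/2: P''(-1/2) = 15/2 > 0 ⇒ local minimum; P''(2) = -15/2 < 0 ⇒ local maximum.
The local minimum is P(-1/2) = -61/16.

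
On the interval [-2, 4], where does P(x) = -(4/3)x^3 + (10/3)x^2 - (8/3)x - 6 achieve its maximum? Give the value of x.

The derivative is -4x^2 + (20/3)x - 8/3, which vanishes at x = 2/3 and x = 1.
Compare values at every candidate in [-2, 4]: P(-2) = 70/3,  P(2/3) = -542/81,  P(1) = -20/3,  P(4) = -146/3.
Hence the absolute maximum is 70/3 at x = -2.

-2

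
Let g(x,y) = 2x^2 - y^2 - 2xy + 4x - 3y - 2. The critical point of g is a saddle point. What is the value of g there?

∂g/∂x = 4x - 2y + 4 = 0 and ∂g/∂y = -2x - 2y - 3 = 0, so (x, y) = (-7/6, -1/3).
The Hessian has g_{xx} = 4, g_{yy} = -2, g_{xy} = -2, giving D = -12 < 0, so the point is a saddle point.
g(-7/6, -1/3) = -23/6.

-23/6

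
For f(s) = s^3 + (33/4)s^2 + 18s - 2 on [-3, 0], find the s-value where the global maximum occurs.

f'(s) = 3s^2 + (33/2)s + 18, whose only zero in [-3, 0] is s = -3/2.
Compare values at every candidate in [-3, 0]: f(-3) = -35/4, f(-3/2) = -221/16, f(0) = -2.
The maximum over the interval is -2, attained at s = 0.

0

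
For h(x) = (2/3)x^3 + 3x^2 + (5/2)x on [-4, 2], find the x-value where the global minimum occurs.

The derivative is 2x^2 + 6x + 5/2, which vanishes at x = -5/2 and x = -1/2.
Candidates: h(-4) = -14/3; h(-5/2) = 25/12; h(-1/2) = -7/12; h(2) = 67/3.
The minimum over the interval is -14/3, attained at x = -4.

-4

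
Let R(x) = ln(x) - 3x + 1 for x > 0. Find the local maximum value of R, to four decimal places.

-1.0986

R'(x) = 1/x − 3 = 0 gives x = 1/3.
R''(x) = -1/x², which is negative for x > 0, so this is a local maximum.
R(1/3) = 1·ln(1/3) - 1 + 1 ≈ -1.0986.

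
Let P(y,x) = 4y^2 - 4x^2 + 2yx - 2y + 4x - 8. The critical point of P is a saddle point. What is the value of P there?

∂P/∂y = 8y + 2x - 2 = 0 and ∂P/∂x = 2y - 8x + 4 = 0, so (y, x) = (2/17, 9/17).
The Hessian has P_{yy} = 8, P_{xx} = -8, P_{yx} = 2, giving D = -68 < 0, so the point is a saddle point.
P(2/17, 9/17) = -120/17.

-120/17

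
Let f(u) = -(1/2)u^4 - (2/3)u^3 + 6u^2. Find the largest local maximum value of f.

63/2

f'(u) = -2u^3 - 2u^2 + 12u. Setting f'(u) = 0 gives u ∈ {-3, 0, 2}.
Second-derivative test with f''(u) = -6u^2 - 4u + 12: f''(-3) = -30 < 0 ⇒ local maximum; f''(0) = 12 > 0 ⇒ local minimum; f''(2) = -20 < 0 ⇒ local maximum.
Thus f has its largest local maximum at u = -3, with value 63/2.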